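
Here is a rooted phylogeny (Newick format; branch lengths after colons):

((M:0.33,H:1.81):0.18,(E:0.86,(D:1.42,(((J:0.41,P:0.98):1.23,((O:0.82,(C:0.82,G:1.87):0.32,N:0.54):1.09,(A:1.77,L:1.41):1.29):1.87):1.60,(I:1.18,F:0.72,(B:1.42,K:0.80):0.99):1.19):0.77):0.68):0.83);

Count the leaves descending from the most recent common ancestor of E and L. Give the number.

The MRCA of E and L is the node subtending (E,(D,(((J,P),((O,(C,G),N),(A,L))),(I,F,(B,K))))).
That clade contains 14 terminal taxa: A, B, C, D, E, F, G, I, J, K, L, N, O, P.

14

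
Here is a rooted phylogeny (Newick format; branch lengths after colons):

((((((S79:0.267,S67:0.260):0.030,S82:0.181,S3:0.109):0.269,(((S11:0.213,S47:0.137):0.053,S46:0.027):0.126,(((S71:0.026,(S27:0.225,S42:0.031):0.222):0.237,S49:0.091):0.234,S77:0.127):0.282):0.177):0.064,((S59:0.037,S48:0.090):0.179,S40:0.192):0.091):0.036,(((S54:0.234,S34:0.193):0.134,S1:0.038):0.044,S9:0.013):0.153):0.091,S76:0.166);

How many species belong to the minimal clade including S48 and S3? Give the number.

15

The MRCA of S48 and S3 is the node subtending ((((S79,S67),S82,S3),(((S11,S47),S46),(((S71,(S27,S42)),S49),S77))),((S59,S48),S40)).
That clade contains 15 terminal taxa: S11, S27, S3, S40, S42, S46, S47, S48, S49, S59, S67, S71, S77, S79, S82.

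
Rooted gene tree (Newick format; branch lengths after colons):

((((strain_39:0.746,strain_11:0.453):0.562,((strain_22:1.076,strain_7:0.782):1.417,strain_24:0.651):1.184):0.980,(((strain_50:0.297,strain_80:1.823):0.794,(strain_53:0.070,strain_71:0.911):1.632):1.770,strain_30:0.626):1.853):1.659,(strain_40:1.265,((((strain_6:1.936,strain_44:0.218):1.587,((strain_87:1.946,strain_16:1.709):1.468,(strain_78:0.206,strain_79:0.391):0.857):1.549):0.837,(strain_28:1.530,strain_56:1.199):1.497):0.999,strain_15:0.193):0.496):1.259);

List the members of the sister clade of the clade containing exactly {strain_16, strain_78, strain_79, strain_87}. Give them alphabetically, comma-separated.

strain_44, strain_6

The clade containing exactly {strain_16, strain_78, strain_79, strain_87} attaches to the tree at the node subtending ((strain_6,strain_44),((strain_87,strain_16),(strain_78,strain_79))).
The other lineage descending from that same node — the sister group — is (strain_6,strain_44); its 2 tips in alphabetical order are the answer.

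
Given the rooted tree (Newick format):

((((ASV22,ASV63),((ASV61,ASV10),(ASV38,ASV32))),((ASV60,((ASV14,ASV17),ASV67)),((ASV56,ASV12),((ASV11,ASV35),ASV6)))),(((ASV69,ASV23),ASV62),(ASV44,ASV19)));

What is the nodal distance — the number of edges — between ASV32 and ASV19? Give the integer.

The MRCA of ASV32 and ASV19 is the root of the tree.
From ASV32 up to that node: 5 branches. From ASV19 up to the same node: 3 branches. Total: 5 + 3 = 8.

8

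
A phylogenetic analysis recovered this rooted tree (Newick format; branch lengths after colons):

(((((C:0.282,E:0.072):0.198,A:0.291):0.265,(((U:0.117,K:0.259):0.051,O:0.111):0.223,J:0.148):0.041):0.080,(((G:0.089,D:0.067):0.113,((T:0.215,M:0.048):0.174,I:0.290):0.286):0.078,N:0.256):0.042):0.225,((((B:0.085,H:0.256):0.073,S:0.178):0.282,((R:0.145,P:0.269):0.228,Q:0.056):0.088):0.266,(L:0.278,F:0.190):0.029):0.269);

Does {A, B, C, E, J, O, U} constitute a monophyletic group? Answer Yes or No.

The MRCA of the listed taxa is the root, so the smallest clade containing them is the whole tree.
That clade also contains D, F, G, H, I, K, L, M, N, P, Q, R, S, T, which are not in the proposed group, so the group is not monophyletic.

No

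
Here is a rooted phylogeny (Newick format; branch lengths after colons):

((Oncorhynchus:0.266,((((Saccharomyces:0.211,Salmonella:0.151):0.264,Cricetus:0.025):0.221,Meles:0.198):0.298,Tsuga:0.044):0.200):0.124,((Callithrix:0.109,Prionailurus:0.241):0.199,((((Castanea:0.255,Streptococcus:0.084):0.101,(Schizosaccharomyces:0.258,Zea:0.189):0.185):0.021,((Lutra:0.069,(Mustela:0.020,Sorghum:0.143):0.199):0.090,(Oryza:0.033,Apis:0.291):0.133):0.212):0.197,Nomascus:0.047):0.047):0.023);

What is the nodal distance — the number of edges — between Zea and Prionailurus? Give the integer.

7

The MRCA of Zea and Prionailurus is the node subtending ((Callithrix,Prionailurus),((((Castanea,Streptococcus),(Schizosaccharomyces,Zea)),((Lutra,(Mustela,Sorghum)),(Oryza,Apis))),Nomascus)).
From Zea up to that node: 5 branches. From Prionailurus up to the same node: 2 branches. Total: 5 + 2 = 7.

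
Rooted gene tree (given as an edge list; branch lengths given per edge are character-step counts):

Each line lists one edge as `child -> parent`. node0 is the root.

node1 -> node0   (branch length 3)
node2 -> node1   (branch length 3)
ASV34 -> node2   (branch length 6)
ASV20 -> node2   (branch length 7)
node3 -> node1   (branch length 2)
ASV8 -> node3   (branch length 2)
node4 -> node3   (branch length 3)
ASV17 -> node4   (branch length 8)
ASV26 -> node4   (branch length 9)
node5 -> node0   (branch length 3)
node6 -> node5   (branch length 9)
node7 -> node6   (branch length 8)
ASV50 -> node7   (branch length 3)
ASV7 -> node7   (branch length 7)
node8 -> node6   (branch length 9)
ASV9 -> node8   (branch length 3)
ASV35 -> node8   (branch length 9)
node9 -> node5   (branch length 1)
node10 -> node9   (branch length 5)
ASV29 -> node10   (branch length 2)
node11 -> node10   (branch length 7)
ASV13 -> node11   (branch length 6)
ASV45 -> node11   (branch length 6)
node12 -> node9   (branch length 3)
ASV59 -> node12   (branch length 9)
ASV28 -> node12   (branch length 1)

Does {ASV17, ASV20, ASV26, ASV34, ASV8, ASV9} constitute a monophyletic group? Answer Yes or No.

No

The MRCA of the listed taxa is the root, so the smallest clade containing them is the whole tree.
That clade also contains ASV13, ASV28, ASV29, ASV35, ASV45, ASV50, ASV59, ASV7, which are not in the proposed group, so the group is not monophyletic.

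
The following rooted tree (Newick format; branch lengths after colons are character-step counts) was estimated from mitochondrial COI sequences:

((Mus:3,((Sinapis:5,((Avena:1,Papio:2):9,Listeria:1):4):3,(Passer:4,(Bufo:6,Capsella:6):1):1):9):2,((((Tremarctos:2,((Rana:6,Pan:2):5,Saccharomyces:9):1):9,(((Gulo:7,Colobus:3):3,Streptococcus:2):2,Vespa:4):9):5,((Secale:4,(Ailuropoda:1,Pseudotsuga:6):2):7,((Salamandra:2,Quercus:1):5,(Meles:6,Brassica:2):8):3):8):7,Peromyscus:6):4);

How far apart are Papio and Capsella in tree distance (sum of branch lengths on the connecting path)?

26

The path runs Papio → … → MRCA → … → Capsella; the MRCA is the node subtending ((Sinapis,((Avena,Papio),Listeria)),(Passer,(Bufo,Capsella))).
Branch lengths along that path: 2 + 9 + 4 + 3 + 1 + 1 + 6 = 26.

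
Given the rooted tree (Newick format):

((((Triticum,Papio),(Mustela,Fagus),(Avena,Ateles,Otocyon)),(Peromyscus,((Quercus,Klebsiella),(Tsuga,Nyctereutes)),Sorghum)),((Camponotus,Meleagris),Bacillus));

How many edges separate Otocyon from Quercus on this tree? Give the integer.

7

The MRCA of Otocyon and Quercus is the node subtending (((Triticum,Papio),(Mustela,Fagus),(Avena,Ateles,Otocyon)),(Peromyscus,((Quercus,Klebsiella),(Tsuga,Nyctereutes)),Sorghum)).
From Otocyon up to that node: 3 branches. From Quercus up to the same node: 4 branches. Total: 3 + 4 = 7.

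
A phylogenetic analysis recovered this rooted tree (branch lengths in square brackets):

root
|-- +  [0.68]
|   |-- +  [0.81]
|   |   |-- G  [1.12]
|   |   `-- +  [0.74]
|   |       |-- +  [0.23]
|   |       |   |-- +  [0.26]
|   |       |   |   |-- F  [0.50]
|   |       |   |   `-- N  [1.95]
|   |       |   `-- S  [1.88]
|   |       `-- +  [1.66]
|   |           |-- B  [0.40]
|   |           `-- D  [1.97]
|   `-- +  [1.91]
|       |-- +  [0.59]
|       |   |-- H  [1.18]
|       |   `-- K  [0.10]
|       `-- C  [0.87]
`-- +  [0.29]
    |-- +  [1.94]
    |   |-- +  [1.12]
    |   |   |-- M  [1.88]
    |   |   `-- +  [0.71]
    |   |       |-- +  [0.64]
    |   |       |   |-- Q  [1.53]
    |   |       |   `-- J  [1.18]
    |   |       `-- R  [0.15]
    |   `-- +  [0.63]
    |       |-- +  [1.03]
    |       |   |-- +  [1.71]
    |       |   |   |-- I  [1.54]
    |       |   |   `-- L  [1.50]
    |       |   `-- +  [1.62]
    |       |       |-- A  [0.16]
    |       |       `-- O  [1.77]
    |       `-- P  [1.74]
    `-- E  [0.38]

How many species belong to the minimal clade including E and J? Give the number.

10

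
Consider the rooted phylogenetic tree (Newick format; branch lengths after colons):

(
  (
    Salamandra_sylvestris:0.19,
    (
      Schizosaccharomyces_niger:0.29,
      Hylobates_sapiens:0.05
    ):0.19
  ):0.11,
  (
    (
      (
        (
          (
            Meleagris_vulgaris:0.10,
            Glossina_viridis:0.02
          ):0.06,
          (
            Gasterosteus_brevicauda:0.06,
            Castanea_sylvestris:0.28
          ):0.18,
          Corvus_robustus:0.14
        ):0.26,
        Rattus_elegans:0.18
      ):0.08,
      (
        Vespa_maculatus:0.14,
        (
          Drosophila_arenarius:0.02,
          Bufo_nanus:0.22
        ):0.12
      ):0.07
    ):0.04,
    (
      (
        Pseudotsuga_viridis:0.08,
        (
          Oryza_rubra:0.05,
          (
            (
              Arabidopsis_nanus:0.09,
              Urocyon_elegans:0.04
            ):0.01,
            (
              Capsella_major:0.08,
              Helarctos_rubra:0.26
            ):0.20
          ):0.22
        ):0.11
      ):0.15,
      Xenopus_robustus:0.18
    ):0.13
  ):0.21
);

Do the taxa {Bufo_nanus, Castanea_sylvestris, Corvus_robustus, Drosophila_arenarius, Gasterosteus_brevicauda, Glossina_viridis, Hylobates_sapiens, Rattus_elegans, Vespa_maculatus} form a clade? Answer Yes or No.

The MRCA of the listed taxa is the root, so the smallest clade containing them is the whole tree.
That clade also contains Arabidopsis_nanus, Capsella_major, Helarctos_rubra, Meleagris_vulgaris, Oryza_rubra, Pseudotsuga_viridis, Salamandra_sylvestris, Schizosaccharomyces_niger, Urocyon_elegans, Xenopus_robustus, which are not in the proposed group, so the group is not monophyletic.

No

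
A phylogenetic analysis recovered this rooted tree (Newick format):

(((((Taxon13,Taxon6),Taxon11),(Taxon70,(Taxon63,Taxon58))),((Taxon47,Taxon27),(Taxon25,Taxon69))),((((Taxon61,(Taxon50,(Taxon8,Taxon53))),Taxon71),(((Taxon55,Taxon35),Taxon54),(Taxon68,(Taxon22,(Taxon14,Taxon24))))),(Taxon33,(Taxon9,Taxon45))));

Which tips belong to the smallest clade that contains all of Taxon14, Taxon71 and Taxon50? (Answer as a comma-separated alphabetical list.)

Tracing Taxon14: it sits inside (Taxon14,Taxon24).
Tracing Taxon71: it sits inside ((Taxon61,(Taxon50,(Taxon8,Taxon53))),Taxon71).
Tracing Taxon50: it sits inside (Taxon50,(Taxon8,Taxon53)).
The smallest clade enclosing all 3 is (((Taxon61,(Taxon50,(Taxon8,Taxon53))),Taxon71),(((Taxon55,Taxon35),Taxon54),(Taxon68,(Taxon22,(Taxon14,Taxon24))))); the answer is its 12 terminal taxa in alphabetical order.

Taxon14, Taxon22, Taxon24, Taxon35, Taxon50, Taxon53, Taxon54, Taxon55, Taxon61, Taxon68, Taxon71, Taxon8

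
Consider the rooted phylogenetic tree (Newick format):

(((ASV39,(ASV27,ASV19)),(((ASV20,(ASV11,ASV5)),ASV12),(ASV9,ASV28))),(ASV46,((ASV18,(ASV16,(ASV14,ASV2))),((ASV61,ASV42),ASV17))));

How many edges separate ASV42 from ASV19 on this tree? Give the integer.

9

The MRCA of ASV42 and ASV19 is the root of the tree.
From ASV42 up to that node: 5 branches. From ASV19 up to the same node: 4 branches. Total: 5 + 4 = 9.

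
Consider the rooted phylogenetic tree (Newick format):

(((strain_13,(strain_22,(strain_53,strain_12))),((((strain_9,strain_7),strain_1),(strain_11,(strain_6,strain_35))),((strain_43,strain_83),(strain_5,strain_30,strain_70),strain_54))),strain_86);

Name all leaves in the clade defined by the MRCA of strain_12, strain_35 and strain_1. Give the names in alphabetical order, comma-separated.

Tracing strain_12: it sits inside (strain_53,strain_12).
Tracing strain_35: it sits inside (strain_6,strain_35).
Tracing strain_1: it sits inside ((strain_9,strain_7),strain_1).
The smallest clade enclosing all 3 is ((strain_13,(strain_22,(strain_53,strain_12))),((((strain_9,strain_7),strain_1),(strain_11,(strain_6,strain_35))),((strain_43,strain_83),(strain_5,strain_30,strain_70),strain_54))); the answer is its 16 terminal taxa in alphabetical order.

strain_1, strain_11, strain_12, strain_13, strain_22, strain_30, strain_35, strain_43, strain_5, strain_53, strain_54, strain_6, strain_7, strain_70, strain_83, strain_9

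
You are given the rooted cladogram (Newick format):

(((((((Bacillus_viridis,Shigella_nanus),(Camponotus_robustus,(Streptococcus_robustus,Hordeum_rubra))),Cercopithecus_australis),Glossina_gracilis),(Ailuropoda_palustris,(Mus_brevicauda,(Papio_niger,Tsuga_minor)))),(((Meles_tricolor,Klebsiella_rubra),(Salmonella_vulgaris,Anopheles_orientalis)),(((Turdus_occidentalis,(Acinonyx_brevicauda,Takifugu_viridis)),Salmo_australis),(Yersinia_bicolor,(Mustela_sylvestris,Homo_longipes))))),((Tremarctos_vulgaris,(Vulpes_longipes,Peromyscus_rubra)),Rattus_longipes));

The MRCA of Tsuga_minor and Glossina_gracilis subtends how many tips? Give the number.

11

The MRCA of Tsuga_minor and Glossina_gracilis is the node subtending (((((Bacillus_viridis,Shigella_nanus),(Camponotus_robustus,(Streptococcus_robustus,Hordeum_rubra))),Cercopithecus_australis),Glossina_gracilis),(Ailuropoda_palustris,(Mus_brevicauda,(Papio_niger,Tsuga_minor)))).
That clade contains 11 terminal taxa: Ailuropoda_palustris, Bacillus_viridis, Camponotus_robustus, Cercopithecus_australis, Glossina_gracilis, Hordeum_rubra, Mus_brevicauda, Papio_niger, Shigella_nanus, Streptococcus_robustus, Tsuga_minor.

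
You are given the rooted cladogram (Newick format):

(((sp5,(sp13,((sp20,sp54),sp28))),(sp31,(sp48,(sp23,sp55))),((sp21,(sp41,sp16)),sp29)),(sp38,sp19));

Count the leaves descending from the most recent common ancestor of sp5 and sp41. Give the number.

13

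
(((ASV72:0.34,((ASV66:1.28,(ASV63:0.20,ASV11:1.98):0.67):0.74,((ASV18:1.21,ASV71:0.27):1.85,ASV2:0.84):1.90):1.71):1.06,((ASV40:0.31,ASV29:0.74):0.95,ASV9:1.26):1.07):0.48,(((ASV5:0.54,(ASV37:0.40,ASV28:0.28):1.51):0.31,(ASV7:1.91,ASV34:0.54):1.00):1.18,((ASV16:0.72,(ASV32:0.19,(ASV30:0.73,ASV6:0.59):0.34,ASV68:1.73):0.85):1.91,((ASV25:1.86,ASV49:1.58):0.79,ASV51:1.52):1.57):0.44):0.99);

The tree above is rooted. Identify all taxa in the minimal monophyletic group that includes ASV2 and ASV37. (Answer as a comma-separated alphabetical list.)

Tracing ASV2: it sits inside ((ASV18,ASV71),ASV2).
Tracing ASV37: it sits inside (ASV37,ASV28).
The smallest clade enclosing both is the whole tree (their MRCA is the root), so the answer is all 23 tips in alphabetical order.

ASV11, ASV16, ASV18, ASV2, ASV25, ASV28, ASV29, ASV30, ASV32, ASV34, ASV37, ASV40, ASV49, ASV5, ASV51, ASV6, ASV63, ASV66, ASV68, ASV7, ASV71, ASV72, ASV9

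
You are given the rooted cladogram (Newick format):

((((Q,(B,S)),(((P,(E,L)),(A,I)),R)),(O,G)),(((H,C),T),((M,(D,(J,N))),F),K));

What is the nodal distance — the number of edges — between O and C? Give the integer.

The MRCA of O and C is the root of the tree.
From O up to that node: 3 branches. From C up to the same node: 4 branches. Total: 3 + 4 = 7.

7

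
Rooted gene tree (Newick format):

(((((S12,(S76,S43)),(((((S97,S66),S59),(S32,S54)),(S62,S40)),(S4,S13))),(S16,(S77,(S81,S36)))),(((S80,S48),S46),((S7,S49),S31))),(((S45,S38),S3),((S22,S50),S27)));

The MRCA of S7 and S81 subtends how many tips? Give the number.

The MRCA of S7 and S81 is the node subtending ((((S12,(S76,S43)),(((((S97,S66),S59),(S32,S54)),(S62,S40)),(S4,S13))),(S16,(S77,(S81,S36)))),(((S80,S48),S46),((S7,S49),S31))).
That clade contains 22 terminal taxa: S12, S13, S16, S31, S32, S36, S4, S40, S43, S46, S48, S49, S54, S59, S62, S66, S7, S76, S77, S80, S81, S97.

22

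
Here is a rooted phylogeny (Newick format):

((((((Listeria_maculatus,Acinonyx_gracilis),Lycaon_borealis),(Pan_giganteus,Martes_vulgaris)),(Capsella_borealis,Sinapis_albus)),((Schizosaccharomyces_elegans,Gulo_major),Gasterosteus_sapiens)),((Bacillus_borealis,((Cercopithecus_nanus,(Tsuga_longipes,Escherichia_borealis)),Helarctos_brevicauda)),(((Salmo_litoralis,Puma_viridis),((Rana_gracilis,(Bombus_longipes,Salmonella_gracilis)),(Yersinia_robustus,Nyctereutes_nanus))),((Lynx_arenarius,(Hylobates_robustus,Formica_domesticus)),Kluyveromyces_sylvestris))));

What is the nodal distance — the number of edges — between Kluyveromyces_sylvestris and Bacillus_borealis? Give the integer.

The MRCA of Kluyveromyces_sylvestris and Bacillus_borealis is the node subtending ((Bacillus_borealis,((Cercopithecus_nanus,(Tsuga_longipes,Escherichia_borealis)),Helarctos_brevicauda)),(((Salmo_litoralis,Puma_viridis),((Rana_gracilis,(Bombus_longipes,Salmonella_gracilis)),(Yersinia_robustus,Nyctereutes_nanus))),((Lynx_arenarius,(Hylobates_robustus,Formica_domesticus)),Kluyveromyces_sylvestris))).
From Kluyveromyces_sylvestris up to that node: 3 branches. From Bacillus_borealis up to the same node: 2 branches. Total: 3 + 2 = 5.

5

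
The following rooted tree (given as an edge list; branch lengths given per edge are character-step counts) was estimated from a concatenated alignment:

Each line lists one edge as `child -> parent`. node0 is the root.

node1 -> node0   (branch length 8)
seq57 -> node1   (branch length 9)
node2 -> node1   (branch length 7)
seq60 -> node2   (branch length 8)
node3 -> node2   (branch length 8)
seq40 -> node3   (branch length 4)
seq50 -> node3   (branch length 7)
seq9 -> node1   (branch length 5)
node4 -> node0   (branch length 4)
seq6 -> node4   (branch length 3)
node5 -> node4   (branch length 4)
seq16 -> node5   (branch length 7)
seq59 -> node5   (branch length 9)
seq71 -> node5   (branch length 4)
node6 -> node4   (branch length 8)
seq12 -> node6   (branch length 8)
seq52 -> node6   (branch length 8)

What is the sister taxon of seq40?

seq40 attaches to the tree at the node subtending (seq40,seq50).
The other lineage descending from that same node — the sister group — is the single tip seq50.

seq50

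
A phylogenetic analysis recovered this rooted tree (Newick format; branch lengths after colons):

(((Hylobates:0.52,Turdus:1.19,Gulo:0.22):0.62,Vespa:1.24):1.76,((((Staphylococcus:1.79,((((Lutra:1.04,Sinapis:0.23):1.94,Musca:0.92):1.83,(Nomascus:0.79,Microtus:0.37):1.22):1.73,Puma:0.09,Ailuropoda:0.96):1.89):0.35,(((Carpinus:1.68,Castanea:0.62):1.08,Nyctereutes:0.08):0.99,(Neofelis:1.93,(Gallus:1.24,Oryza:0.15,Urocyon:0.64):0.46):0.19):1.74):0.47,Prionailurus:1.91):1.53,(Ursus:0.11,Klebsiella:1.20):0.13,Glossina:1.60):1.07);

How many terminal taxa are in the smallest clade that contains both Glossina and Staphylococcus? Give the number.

The MRCA of Glossina and Staphylococcus is the node subtending ((((Staphylococcus,((((Lutra,Sinapis),Musca),(Nomascus,Microtus)),Puma,Ailuropoda)),(((Carpinus,Castanea),Nyctereutes),(Neofelis,(Gallus,Oryza,Urocyon)))),Prionailurus),(Ursus,Klebsiella),Glossina).
That clade contains 19 terminal taxa: Ailuropoda, Carpinus, Castanea, Gallus, Glossina, Klebsiella, Lutra, Microtus, Musca, Neofelis, Nomascus, Nyctereutes, Oryza, Prionailurus, Puma, Sinapis, Staphylococcus, Urocyon, Ursus.

19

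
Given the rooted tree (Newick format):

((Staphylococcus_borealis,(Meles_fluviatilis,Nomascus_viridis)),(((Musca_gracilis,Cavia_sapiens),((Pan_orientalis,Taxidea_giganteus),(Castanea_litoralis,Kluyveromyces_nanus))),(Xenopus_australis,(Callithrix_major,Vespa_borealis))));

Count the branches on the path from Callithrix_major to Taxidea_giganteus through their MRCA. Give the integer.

The MRCA of Callithrix_major and Taxidea_giganteus is the node subtending (((Musca_gracilis,Cavia_sapiens),((Pan_orientalis,Taxidea_giganteus),(Castanea_litoralis,Kluyveromyces_nanus))),(Xenopus_australis,(Callithrix_major,Vespa_borealis))).
From Callithrix_major up to that node: 3 branches. From Taxidea_giganteus up to the same node: 4 branches. Total: 3 + 4 = 7.

7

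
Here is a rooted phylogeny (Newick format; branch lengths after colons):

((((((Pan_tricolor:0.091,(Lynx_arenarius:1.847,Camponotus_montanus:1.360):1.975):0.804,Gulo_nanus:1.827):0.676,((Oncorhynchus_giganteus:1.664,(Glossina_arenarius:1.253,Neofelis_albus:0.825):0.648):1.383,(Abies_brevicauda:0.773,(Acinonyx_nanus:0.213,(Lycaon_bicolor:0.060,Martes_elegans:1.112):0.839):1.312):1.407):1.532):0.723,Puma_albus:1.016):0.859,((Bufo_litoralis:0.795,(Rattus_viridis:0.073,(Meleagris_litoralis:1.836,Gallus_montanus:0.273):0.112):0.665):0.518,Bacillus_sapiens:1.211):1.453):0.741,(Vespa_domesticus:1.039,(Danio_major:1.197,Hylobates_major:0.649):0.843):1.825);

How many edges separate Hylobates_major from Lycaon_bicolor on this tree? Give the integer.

The MRCA of Hylobates_major and Lycaon_bicolor is the root of the tree.
From Hylobates_major up to that node: 3 branches. From Lycaon_bicolor up to the same node: 8 branches. Total: 3 + 8 = 11.

11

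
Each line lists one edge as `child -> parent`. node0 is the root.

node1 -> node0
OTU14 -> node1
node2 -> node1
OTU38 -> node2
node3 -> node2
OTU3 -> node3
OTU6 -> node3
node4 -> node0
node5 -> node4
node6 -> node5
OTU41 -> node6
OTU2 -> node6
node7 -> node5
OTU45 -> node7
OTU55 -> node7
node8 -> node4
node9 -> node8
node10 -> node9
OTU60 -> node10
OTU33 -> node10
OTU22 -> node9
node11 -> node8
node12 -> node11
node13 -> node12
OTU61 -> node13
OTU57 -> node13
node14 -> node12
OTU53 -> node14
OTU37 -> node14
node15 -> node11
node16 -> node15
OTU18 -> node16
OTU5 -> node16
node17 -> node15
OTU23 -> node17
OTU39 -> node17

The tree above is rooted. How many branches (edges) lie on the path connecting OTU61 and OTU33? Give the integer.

The MRCA of OTU61 and OTU33 is the node subtending (((OTU60,OTU33),OTU22),(((OTU61,OTU57),(OTU53,OTU37)),((OTU18,OTU5),(OTU23,OTU39)))).
From OTU61 up to that node: 4 branches. From OTU33 up to the same node: 3 branches. Total: 4 + 3 = 7.

7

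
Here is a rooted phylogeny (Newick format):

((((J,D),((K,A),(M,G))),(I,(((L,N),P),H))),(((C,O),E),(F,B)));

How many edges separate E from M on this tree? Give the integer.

8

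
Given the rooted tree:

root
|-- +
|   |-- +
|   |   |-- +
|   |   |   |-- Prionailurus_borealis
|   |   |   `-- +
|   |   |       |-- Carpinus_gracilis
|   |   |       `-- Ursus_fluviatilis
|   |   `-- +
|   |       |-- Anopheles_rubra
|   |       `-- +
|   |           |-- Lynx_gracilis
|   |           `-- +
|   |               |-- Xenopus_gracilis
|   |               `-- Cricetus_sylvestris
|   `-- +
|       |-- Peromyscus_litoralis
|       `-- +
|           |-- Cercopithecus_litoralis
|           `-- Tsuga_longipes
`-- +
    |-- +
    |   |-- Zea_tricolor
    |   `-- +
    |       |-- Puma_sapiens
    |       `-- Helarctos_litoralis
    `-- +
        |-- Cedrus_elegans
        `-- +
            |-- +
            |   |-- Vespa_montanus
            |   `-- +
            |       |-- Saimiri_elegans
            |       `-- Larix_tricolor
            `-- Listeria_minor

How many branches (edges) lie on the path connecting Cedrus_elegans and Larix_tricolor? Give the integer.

The MRCA of Cedrus_elegans and Larix_tricolor is the node subtending (Cedrus_elegans,((Vespa_montanus,(Saimiri_elegans,Larix_tricolor)),Listeria_minor)).
From Cedrus_elegans up to that node: 1 branch. From Larix_tricolor up to the same node: 4 branches. Total: 1 + 4 = 5.

5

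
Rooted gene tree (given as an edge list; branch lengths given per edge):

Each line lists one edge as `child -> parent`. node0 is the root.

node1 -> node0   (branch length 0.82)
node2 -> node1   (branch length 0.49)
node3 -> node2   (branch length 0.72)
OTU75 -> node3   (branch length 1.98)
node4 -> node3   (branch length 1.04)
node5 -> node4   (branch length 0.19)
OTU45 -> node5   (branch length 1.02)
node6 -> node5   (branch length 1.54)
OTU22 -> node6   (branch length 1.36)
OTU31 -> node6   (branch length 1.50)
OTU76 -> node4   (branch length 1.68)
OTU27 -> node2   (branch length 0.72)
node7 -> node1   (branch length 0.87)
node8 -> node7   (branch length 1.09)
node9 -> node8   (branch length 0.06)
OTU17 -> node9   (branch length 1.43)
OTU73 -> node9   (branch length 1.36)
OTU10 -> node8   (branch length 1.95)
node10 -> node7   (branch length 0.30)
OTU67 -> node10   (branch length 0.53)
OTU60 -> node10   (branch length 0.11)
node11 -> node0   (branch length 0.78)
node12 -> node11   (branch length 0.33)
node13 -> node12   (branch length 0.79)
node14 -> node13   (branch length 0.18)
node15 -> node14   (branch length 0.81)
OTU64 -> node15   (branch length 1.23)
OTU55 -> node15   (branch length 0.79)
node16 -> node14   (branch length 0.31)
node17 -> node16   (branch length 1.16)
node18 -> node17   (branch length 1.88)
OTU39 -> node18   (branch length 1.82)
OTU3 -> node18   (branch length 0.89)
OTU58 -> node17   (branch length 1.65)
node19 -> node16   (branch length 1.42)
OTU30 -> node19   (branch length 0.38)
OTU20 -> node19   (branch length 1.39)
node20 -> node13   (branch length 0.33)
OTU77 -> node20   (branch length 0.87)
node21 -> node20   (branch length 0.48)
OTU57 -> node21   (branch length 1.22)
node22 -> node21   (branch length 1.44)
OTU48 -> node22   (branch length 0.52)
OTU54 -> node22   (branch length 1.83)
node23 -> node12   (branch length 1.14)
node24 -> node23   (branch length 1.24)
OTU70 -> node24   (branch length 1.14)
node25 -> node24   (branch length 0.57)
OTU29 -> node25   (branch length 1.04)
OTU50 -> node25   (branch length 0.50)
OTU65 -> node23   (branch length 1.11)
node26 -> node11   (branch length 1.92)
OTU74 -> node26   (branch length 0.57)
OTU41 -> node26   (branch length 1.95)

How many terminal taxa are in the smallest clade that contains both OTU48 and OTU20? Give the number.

The MRCA of OTU48 and OTU20 is the node subtending (((OTU64,OTU55),(((OTU39,OTU3),OTU58),(OTU30,OTU20))),(OTU77,(OTU57,(OTU48,OTU54)))).
That clade contains 11 terminal taxa: OTU20, OTU3, OTU30, OTU39, OTU48, OTU54, OTU55, OTU57, OTU58, OTU64, OTU77.

11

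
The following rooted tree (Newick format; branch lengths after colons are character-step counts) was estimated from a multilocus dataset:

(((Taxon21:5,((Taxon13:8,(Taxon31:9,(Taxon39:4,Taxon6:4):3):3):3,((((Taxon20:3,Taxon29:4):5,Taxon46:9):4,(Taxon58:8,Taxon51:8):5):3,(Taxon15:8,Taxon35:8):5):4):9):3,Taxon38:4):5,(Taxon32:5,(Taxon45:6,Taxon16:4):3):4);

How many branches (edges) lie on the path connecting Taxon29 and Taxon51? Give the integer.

5

The MRCA of Taxon29 and Taxon51 is the node subtending (((Taxon20,Taxon29),Taxon46),(Taxon58,Taxon51)).
From Taxon29 up to that node: 3 branches. From Taxon51 up to the same node: 2 branches. Total: 3 + 2 = 5.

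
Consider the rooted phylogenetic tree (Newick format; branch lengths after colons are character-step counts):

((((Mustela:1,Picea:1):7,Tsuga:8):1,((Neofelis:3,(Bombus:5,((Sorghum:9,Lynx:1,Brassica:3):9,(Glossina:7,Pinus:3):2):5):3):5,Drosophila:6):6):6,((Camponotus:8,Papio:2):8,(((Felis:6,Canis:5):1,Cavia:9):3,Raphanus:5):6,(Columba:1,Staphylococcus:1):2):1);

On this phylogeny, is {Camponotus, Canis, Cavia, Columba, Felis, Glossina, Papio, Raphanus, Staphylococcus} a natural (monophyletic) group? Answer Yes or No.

No

The MRCA of the listed taxa is the root, so the smallest clade containing them is the whole tree.
That clade also contains Bombus, Brassica, Drosophila, Lynx, Mustela, Neofelis, Picea, Pinus, Sorghum, Tsuga, which are not in the proposed group, so the group is not monophyletic.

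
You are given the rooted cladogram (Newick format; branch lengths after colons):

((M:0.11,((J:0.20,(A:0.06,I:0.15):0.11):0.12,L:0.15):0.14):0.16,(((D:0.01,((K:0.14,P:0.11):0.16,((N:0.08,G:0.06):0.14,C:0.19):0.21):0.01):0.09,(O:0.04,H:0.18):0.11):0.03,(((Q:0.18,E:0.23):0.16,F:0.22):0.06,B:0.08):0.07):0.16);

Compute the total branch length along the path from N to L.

The path runs N → … → MRCA → … → L; the MRCA is the root of the tree.
Branch lengths along that path: 0.08 + 0.14 + 0.21 + 0.01 + 0.09 + 0.03 + 0.16 + 0.16 + 0.14 + 0.15 = 1.17.

1.17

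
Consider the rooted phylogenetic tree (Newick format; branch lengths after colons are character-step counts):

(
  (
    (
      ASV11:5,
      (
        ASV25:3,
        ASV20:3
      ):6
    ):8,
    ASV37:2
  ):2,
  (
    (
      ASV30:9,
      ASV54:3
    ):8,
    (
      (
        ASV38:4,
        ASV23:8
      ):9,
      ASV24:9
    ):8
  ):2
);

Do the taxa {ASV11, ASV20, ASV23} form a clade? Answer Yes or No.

No

The MRCA of the listed taxa is the root, so the smallest clade containing them is the whole tree.
That clade also contains ASV24, ASV25, ASV30, ASV37, ASV38, ASV54, which are not in the proposed group, so the group is not monophyletic.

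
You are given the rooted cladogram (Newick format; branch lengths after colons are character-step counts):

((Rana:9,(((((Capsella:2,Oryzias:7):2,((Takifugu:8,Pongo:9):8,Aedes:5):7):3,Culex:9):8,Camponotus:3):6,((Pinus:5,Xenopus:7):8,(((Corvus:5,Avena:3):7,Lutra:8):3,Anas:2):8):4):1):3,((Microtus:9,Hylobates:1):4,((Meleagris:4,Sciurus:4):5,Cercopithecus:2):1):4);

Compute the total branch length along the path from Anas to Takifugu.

54

The path runs Anas → … → MRCA → … → Takifugu; the MRCA is the node subtending (((((Capsella,Oryzias),((Takifugu,Pongo),Aedes)),Culex),Camponotus),((Pinus,Xenopus),(((Corvus,Avena),Lutra),Anas))).
Branch lengths along that path: 2 + 8 + 4 + 6 + 8 + 3 + 7 + 8 + 8 = 54.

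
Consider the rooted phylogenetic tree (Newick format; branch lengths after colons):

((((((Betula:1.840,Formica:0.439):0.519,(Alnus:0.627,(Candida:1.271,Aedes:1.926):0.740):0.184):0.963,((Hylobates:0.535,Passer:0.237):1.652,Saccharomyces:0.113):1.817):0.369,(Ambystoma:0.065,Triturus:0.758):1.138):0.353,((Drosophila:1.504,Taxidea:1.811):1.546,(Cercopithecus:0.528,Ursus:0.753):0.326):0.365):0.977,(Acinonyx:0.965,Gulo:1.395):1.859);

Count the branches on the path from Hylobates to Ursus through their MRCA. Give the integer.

The MRCA of Hylobates and Ursus is the node subtending (((((Betula,Formica),(Alnus,(Candida,Aedes))),((Hylobates,Passer),Saccharomyces)),(Ambystoma,Triturus)),((Drosophila,Taxidea),(Cercopithecus,Ursus))).
From Hylobates up to that node: 5 branches. From Ursus up to the same node: 3 branches. Total: 5 + 3 = 8.

8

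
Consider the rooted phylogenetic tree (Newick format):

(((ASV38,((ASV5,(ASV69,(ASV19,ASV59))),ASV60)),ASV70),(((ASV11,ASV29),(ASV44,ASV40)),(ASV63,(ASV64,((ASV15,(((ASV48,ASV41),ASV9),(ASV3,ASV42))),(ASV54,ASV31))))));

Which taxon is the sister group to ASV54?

ASV31

ASV54 attaches to the tree at the node subtending (ASV54,ASV31).
The other lineage descending from that same node — the sister group — is the single tip ASV31.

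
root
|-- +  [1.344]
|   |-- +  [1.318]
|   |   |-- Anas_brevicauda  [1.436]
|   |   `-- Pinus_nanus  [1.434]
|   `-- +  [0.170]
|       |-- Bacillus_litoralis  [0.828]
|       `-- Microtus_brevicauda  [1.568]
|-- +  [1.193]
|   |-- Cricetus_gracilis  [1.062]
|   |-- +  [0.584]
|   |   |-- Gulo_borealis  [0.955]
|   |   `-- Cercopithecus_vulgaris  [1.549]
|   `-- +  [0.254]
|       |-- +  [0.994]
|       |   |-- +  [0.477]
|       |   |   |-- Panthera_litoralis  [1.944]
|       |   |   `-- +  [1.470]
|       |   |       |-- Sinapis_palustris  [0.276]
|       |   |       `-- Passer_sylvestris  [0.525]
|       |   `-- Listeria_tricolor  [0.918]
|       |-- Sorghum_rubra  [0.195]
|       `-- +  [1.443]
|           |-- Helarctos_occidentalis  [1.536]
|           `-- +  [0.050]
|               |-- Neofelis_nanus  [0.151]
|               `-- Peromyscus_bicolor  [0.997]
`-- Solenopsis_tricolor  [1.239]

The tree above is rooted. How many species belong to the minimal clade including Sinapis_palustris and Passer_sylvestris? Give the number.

The MRCA of Sinapis_palustris and Passer_sylvestris is the node subtending (Sinapis_palustris,Passer_sylvestris).
That clade contains 2 terminal taxa: Passer_sylvestris, Sinapis_palustris.

2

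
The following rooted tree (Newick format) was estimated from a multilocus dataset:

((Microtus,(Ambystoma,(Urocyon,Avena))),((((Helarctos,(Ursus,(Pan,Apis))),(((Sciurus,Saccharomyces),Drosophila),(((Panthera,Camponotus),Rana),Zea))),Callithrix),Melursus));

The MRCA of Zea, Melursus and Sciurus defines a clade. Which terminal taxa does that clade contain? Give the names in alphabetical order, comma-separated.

Apis, Callithrix, Camponotus, Drosophila, Helarctos, Melursus, Pan, Panthera, Rana, Saccharomyces, Sciurus, Ursus, Zea

Tracing Zea: it sits inside (((Panthera,Camponotus),Rana),Zea).
Tracing Melursus: it sits inside ((((Helarctos,(Ursus,(Pan,Apis))),(((Sciurus,Saccharomyces),Drosophila),(((Panthera,Camponotus),Rana),Zea))),Callithrix),Melursus).
Tracing Sciurus: it sits inside (Sciurus,Saccharomyces).
The smallest clade enclosing all 3 is ((((Helarctos,(Ursus,(Pan,Apis))),(((Sciurus,Saccharomyces),Drosophila),(((Panthera,Camponotus),Rana),Zea))),Callithrix),Melursus); the answer is its 13 terminal taxa in alphabetical order.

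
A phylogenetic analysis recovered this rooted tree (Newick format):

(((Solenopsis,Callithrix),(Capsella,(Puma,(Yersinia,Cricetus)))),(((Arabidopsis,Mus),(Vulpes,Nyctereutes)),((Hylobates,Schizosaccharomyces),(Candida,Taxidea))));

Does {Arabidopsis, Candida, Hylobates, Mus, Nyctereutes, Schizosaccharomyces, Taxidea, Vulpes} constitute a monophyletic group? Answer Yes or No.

The most recent common ancestor of these taxa subtends (((Arabidopsis,Mus),(Vulpes,Nyctereutes)),((Hylobates,Schizosaccharomyces),(Candida,Taxidea))).
That clade has exactly 8 tips — every listed taxon and nothing else — so the group is monophyletic.

Yes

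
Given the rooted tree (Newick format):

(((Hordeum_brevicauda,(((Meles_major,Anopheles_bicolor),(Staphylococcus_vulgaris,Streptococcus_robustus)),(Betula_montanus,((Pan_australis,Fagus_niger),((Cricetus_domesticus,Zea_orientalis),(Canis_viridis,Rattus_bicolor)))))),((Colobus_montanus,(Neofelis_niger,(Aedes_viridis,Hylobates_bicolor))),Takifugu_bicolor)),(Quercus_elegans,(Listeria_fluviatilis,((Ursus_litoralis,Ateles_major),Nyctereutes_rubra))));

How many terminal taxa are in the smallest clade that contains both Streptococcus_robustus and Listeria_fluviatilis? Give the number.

22

The MRCA of Streptococcus_robustus and Listeria_fluviatilis is the root, so the clade is the entire tree.
That clade contains 22 terminal taxa: Aedes_viridis, Anopheles_bicolor, Ateles_major, Betula_montanus, Canis_viridis, Colobus_montanus, Cricetus_domesticus, Fagus_niger, Hordeum_brevicauda, Hylobates_bicolor, Listeria_fluviatilis, Meles_major, Neofelis_niger, Nyctereutes_rubra, Pan_australis, Quercus_elegans, Rattus_bicolor, Staphylococcus_vulgaris, Streptococcus_robustus, Takifugu_bicolor, Ursus_litoralis, Zea_orientalis.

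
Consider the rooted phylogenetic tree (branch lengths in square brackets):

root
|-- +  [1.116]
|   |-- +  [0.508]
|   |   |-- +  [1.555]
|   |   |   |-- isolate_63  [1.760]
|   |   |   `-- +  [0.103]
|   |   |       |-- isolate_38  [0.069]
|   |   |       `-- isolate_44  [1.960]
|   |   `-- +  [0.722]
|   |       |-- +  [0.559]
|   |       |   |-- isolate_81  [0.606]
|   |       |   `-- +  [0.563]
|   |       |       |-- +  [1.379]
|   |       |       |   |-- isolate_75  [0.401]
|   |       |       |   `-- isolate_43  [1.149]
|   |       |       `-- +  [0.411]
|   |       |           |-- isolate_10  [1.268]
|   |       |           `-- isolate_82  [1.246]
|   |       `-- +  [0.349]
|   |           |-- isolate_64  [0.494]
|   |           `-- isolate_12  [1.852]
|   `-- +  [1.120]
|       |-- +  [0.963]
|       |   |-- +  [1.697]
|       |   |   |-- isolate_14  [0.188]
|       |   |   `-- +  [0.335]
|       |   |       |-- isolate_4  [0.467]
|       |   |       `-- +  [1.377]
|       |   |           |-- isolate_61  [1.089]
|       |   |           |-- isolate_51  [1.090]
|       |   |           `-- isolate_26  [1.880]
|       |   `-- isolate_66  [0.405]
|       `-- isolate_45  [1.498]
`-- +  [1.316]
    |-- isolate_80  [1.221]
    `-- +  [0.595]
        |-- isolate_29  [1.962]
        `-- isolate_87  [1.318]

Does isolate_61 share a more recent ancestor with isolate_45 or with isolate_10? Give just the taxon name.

isolate_45

The MRCA of isolate_61 and isolate_45 subtends (((isolate_14,(isolate_4,(isolate_61,isolate_51,isolate_26))),isolate_66),isolate_45) (7 taxa).
The MRCA of isolate_61 and isolate_10 subtends (((isolate_63,(isolate_38,isolate_44)),((isolate_81,((isolate_75,isolate_43),(isolate_10,isolate_82))),(isolate_64,isolate_12))),(((isolate_14,(isolate_4,(isolate_61,isolate_51,isolate_26))),isolate_66),isolate_45)) (17 taxa).
The first is nested inside the second, so isolate_61 shares a more recent common ancestor with isolate_45.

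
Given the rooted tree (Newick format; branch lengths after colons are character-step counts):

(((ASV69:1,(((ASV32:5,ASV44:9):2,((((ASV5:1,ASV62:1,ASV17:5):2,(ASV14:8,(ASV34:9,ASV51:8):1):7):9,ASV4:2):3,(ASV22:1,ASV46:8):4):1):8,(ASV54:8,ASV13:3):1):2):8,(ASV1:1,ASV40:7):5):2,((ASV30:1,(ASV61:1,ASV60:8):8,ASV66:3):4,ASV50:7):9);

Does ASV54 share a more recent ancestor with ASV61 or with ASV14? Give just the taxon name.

ASV14

The MRCA of ASV54 and ASV14 subtends (((ASV32,ASV44),((((ASV5,ASV62,ASV17),(ASV14,(ASV34,ASV51))),ASV4),(ASV22,ASV46))),(ASV54,ASV13)) (13 taxa).
The MRCA of ASV54 and ASV61 is the root, subtending the entire tree (21 taxa).
The first is nested inside the second, so ASV54 shares a more recent common ancestor with ASV14.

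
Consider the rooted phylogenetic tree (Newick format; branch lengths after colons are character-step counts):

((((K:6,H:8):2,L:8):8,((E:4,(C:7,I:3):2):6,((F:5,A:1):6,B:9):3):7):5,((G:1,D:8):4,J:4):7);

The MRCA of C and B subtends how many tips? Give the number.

The MRCA of C and B is the node subtending ((E,(C,I)),((F,A),B)).
That clade contains 6 terminal taxa: A, B, C, E, F, I.

6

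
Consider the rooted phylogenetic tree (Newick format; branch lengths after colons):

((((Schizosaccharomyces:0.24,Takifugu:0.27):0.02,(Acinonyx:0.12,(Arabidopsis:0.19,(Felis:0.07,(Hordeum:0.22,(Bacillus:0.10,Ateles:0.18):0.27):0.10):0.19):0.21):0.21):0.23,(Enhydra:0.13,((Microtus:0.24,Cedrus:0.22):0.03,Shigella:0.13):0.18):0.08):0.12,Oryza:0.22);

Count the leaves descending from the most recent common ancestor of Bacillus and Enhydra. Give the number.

The MRCA of Bacillus and Enhydra is the node subtending (((Schizosaccharomyces,Takifugu),(Acinonyx,(Arabidopsis,(Felis,(Hordeum,(Bacillus,Ateles)))))),(Enhydra,((Microtus,Cedrus),Shigella))).
That clade contains 12 terminal taxa: Acinonyx, Arabidopsis, Ateles, Bacillus, Cedrus, Enhydra, Felis, Hordeum, Microtus, Schizosaccharomyces, Shigella, Takifugu.

12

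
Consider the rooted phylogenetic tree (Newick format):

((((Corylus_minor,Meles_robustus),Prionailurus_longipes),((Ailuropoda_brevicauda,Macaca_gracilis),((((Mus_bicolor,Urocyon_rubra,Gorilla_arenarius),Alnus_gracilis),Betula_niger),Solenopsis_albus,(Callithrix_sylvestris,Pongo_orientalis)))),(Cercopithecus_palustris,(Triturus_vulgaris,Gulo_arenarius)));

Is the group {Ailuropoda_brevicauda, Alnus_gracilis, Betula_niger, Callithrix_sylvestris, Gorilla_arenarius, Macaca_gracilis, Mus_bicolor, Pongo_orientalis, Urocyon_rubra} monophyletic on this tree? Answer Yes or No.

The MRCA of the listed taxa subtends ((Ailuropoda_brevicauda,Macaca_gracilis),((((Mus_bicolor,Urocyon_rubra,Gorilla_arenarius),Alnus_gracilis),Betula_niger),Solenopsis_albus,(Callithrix_sylvestris,Pongo_orientalis))).
That clade also contains Solenopsis_albus, which is not in the proposed group, so the group is not monophyletic.

No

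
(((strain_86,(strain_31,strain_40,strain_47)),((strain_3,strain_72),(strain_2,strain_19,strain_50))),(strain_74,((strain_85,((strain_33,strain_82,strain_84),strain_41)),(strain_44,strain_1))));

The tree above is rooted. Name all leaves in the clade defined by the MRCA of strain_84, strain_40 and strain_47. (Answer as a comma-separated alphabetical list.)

strain_1, strain_19, strain_2, strain_3, strain_31, strain_33, strain_40, strain_41, strain_44, strain_47, strain_50, strain_72, strain_74, strain_82, strain_84, strain_85, strain_86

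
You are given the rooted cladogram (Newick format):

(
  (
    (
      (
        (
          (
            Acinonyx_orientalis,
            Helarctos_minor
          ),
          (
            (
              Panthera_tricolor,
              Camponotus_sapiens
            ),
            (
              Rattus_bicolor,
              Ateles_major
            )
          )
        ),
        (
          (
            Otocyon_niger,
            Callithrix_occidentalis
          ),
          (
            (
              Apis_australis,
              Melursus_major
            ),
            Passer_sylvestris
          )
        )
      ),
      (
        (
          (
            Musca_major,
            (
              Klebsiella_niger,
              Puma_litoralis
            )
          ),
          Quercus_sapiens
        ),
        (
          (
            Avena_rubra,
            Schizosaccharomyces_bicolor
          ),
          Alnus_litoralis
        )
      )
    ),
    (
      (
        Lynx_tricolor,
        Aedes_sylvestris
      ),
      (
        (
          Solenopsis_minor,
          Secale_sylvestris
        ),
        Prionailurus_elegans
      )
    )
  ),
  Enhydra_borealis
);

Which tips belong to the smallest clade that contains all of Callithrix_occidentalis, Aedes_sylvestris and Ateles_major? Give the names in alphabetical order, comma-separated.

Acinonyx_orientalis, Aedes_sylvestris, Alnus_litoralis, Apis_australis, Ateles_major, Avena_rubra, Callithrix_occidentalis, Camponotus_sapiens, Helarctos_minor, Klebsiella_niger, Lynx_tricolor, Melursus_major, Musca_major, Otocyon_niger, Panthera_tricolor, Passer_sylvestris, Prionailurus_elegans, Puma_litoralis, Quercus_sapiens, Rattus_bicolor, Schizosaccharomyces_bicolor, Secale_sylvestris, Solenopsis_minor

Tracing Callithrix_occidentalis: it sits inside (Otocyon_niger,Callithrix_occidentalis).
Tracing Aedes_sylvestris: it sits inside (Lynx_tricolor,Aedes_sylvestris).
Tracing Ateles_major: it sits inside (Rattus_bicolor,Ateles_major).
The smallest clade enclosing all 3 is (((((Acinonyx_orientalis,Helarctos_minor),((Panthera_tricolor,Camponotus_sapiens),(Rattus_bicolor,Ateles_major))),((Otocyon_niger,Callithrix_occidentalis),((Apis_australis,Melursus_major),Passer_sylvestris))),(((Musca_major,(Klebsiella_niger,Puma_litoralis)),Quercus_sapiens),((Avena_rubra,Schizosaccharomyces_bicolor),Alnus_litoralis))),((Lynx_tricolor,Aedes_sylvestris),((Solenopsis_minor,Secale_sylvestris),Prionailurus_elegans))); the answer is its 23 terminal taxa in alphabetical order.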